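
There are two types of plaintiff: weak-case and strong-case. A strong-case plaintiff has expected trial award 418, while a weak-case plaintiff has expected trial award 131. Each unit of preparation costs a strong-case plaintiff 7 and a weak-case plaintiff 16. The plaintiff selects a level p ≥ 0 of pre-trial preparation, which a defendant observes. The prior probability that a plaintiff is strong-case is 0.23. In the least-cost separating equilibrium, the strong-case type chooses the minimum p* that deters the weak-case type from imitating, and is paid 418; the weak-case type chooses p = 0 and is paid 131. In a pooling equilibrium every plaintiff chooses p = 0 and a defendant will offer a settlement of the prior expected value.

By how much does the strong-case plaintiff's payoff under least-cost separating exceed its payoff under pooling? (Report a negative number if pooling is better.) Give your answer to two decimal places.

Least-cost separating signal: p* solves 131 = 418 − 16·p*, so p* = (418 − 131)/16 = 17.9375.
Strong-case type's separating payoff: 418 − 7 × p* = 418 − 7 × (418 − 131)/16 = 418 − 2009/16 = 292.4375.
Pooling payoff: 0.23 × 418 + 0.77 × 131 = 197.01.
Difference: 292.4375 − 197.01 = 95.4275, i.e. 95.43 to two decimal places.
The strong-case type prefers to separate.

95.43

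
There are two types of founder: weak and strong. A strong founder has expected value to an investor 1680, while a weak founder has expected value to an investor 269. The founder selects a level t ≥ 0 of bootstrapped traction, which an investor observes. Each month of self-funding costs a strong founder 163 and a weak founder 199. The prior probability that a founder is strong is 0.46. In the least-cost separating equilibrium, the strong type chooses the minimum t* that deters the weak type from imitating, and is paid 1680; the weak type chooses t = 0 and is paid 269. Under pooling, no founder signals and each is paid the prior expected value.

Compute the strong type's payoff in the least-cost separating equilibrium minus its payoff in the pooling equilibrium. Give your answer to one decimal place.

Least-cost separating signal: t* solves 269 = 1680 − 199·t*, so t* = (1680 − 269)/199 ≈ 7.0905.
Strong type's separating payoff: 1680 − 163 × t* = 1680 − 163 × (1680 − 269)/199 = 1680 − 229993/199 ≈ 524.256.
Pooling payoff: 0.46 × 1680 + 0.54 × 269 = 918.06.
Difference: 524.256 − 918.06 = -393.804, i.e. -393.8 to one decimal place.
The strong type would prefer the pooling outcome.

-393.8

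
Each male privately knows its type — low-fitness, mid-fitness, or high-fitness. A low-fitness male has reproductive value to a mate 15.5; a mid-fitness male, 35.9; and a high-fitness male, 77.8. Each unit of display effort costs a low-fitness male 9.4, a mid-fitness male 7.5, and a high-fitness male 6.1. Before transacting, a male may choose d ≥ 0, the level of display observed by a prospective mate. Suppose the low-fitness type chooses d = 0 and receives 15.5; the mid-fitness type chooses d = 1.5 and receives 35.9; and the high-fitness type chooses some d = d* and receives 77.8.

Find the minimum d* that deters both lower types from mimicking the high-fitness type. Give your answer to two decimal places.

7.09

Low-fitness type (on-path payoff 15.5) won't mimic when 15.5 ≥ 77.8 − 9.4·d*, i.e. d* ≥ 6.63.
Mid-fitness type (on-path payoff 35.9 − 7.5×1.5 = 24.65) won't mimic when 24.65 ≥ 77.8 − 7.5·d*, i.e. d* ≥ 7.09.
Both must hold, so d* = max(6.63, 7.09) = 7.09. The mid-fitness type's constraint binds.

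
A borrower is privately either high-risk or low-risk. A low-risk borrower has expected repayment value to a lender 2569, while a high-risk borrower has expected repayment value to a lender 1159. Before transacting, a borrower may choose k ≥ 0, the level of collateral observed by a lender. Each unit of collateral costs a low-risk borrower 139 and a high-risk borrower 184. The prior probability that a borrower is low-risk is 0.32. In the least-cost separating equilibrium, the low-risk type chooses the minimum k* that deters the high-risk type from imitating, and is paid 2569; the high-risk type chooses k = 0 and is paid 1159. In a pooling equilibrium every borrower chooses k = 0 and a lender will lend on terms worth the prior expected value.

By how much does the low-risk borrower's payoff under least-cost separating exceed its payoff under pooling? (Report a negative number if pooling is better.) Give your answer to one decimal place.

Least-cost separating signal: k* solves 1159 = 2569 − 184·k*, so k* = (2569 − 1159)/184 ≈ 7.6630.
Low-risk type's separating payoff: 2569 − 139 × k* = 2569 − 139 × (2569 − 1159)/184 = 2569 − 195990/184 ≈ 1503.837.
Pooling payoff: 0.32 × 2569 + 0.68 × 1159 = 1610.2.
Difference: 1503.837 − 1610.2 = -106.363, i.e. -106.4 to one decimal place.
The low-risk type would prefer the pooling outcome.

-106.4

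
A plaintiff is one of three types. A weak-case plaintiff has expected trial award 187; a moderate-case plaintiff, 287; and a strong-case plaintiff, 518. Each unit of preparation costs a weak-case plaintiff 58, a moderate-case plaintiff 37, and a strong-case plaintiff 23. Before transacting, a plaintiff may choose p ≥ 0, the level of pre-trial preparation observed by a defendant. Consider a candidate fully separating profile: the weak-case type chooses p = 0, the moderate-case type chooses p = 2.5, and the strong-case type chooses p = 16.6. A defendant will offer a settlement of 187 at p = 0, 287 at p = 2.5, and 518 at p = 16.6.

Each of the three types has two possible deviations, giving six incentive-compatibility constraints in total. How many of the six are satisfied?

Weak-case (own payoff 187): to p=2.5 gives 287 − 58×2.5 = 142 → no gain ✓; to p=16.6 gives 518 − 58×16.6 = -444.8 → no gain ✓.
Moderate-case (own payoff 287 − 37×2.5 = 194.5): to p=0 gives 187 → no gain ✓; to p=16.6 gives 518 − 37×16.6 = -96.2 → no gain ✓.
Strong-case (own payoff 518 − 23×16.6 = 136.2): to p=0 gives 187 → profitable ✗; to p=2.5 gives 287 − 23×2.5 = 229.5 → profitable ✗.
4 of the 6 constraints hold; not an equilibrium.

4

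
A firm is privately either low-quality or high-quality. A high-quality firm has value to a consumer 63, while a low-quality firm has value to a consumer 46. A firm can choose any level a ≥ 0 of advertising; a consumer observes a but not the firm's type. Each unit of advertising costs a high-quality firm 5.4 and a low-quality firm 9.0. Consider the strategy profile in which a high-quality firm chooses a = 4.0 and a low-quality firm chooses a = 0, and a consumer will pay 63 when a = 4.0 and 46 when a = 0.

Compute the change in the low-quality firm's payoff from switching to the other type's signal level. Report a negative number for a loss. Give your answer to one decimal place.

-19.0

Playing a = 0 the low-quality firm receives 46.
Deviating to a = 4.0 brings payment 63 at cost 9.0 × 4.0 = 36, netting 27.
Gain from deviating: 27 − 46 = -19.0.
The gain is negative, so the low-quality type's incentive-compatibility constraint is satisfied.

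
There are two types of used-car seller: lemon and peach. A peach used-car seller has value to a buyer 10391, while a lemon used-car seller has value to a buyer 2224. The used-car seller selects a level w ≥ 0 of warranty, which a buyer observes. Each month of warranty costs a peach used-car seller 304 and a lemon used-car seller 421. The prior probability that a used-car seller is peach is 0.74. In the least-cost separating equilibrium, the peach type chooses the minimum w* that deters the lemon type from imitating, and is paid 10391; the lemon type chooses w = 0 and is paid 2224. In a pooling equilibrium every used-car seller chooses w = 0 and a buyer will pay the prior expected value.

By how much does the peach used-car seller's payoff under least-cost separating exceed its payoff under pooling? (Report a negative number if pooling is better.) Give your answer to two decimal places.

-3773.89

Least-cost separating signal: w* solves 2224 = 10391 − 421·w*, so w* = (10391 − 2224)/421 ≈ 19.3990.
Peach type's separating payoff: 10391 − 304 × w* = 10391 − 304 × (10391 − 2224)/421 = 10391 − 2482768/421 ≈ 4493.6888.
Pooling payoff: 0.74 × 10391 + 0.26 × 2224 = 8267.58.
Difference: 4493.6888 − 8267.58 = -3773.8912, i.e. -3773.89 to two decimal places.
The peach type would prefer the pooling outcome.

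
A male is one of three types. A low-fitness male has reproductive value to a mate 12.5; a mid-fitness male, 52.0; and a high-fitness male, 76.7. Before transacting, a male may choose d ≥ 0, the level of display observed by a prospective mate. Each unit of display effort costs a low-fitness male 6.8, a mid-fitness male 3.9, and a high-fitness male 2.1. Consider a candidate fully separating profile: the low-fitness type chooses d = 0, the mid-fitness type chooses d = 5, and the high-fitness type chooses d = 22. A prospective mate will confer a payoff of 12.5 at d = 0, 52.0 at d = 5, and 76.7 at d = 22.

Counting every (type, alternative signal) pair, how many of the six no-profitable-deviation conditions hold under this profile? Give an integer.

4

High-fitness (own payoff 76.7 − 2.1×22 = 30.5): to d=0 gives 12.5 → no gain ✓; to d=5 gives 52.0 − 2.1×5 = 41.5 → profitable ✗.
Low-fitness (own payoff 12.5): to d=5 gives 52.0 − 6.8×5 = 18 → profitable ✗; to d=22 gives 76.7 − 6.8×22 = -72.9 → no gain ✓.
Mid-fitness (own payoff 52.0 − 3.9×5 = 32.5): to d=0 gives 12.5 → no gain ✓; to d=22 gives 76.7 − 3.9×22 = -9.1 → no gain ✓.
4 of the 6 constraints hold; not an equilibrium.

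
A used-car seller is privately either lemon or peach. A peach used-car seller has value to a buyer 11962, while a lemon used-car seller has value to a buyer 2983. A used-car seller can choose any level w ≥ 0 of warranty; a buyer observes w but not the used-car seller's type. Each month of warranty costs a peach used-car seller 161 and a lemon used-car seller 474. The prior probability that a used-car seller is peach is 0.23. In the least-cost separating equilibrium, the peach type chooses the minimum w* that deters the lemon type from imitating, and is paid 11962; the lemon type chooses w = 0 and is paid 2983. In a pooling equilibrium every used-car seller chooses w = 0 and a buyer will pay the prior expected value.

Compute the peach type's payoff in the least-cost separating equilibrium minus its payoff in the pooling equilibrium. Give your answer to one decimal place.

Least-cost separating signal: w* solves 2983 = 11962 − 474·w*, so w* = (11962 − 2983)/474 ≈ 18.9430.
Peach type's separating payoff: 11962 − 161 × w* = 11962 − 161 × (11962 − 2983)/474 = 11962 − 1445619/474 ≈ 8912.171.
Pooling payoff: 0.23 × 11962 + 0.77 × 2983 = 5048.17.
Difference: 8912.171 − 5048.17 = 3864.001, i.e. 3864.0 to one decimal place.
The peach type prefers to separate.

3864.0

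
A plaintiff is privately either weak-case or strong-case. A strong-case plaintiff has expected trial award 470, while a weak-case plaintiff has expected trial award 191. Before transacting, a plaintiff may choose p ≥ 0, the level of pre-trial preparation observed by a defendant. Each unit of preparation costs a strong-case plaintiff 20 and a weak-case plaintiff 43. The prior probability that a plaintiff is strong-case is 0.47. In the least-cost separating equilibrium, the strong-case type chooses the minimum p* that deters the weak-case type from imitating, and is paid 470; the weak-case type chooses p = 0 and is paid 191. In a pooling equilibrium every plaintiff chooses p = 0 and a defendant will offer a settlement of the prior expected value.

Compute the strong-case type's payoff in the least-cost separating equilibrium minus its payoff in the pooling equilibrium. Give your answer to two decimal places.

18.10

Least-cost separating signal: p* solves 191 = 470 − 43·p*, so p* = (470 − 191)/43 ≈ 6.4884.
Strong-case type's separating payoff: 470 − 20 × p* = 470 − 20 × (470 − 191)/43 = 470 − 5580/43 ≈ 340.2326.
Pooling payoff: 0.47 × 470 + 0.53 × 191 = 322.13.
Difference: 340.2326 − 322.13 = 18.1026, i.e. 18.10 to two decimal places.
The strong-case type prefers to separate.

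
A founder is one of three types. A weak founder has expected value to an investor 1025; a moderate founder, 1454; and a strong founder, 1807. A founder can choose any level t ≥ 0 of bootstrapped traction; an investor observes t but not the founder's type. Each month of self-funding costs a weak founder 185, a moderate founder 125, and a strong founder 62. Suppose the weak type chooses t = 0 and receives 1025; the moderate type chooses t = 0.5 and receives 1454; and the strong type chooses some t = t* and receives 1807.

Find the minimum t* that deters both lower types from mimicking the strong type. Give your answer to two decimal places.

Weak type (on-path payoff 1025) won't mimic when 1025 ≥ 1807 − 185·t*, i.e. t* ≥ 4.23.
Moderate type (on-path payoff 1454 − 125×0.5 = 1391.5) won't mimic when 1391.5 ≥ 1807 − 125·t*, i.e. t* ≥ 3.32.
Both must hold, so t* = max(4.23, 3.32) = 4.23. The weak type's constraint binds.

4.23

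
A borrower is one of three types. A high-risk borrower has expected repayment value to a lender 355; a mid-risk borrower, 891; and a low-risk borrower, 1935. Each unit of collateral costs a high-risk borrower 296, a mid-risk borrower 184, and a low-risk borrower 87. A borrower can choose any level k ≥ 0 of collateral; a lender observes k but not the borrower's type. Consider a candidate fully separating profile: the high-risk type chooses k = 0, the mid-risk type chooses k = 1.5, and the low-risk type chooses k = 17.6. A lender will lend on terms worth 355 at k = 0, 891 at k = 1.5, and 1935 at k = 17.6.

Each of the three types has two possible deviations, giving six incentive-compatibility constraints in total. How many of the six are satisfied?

4

Low-risk (own payoff 1935 − 87×17.6 = 403.8): to k=0 gives 355 → no gain ✓; to k=1.5 gives 891 − 87×1.5 = 760.5 → profitable ✗.
High-risk (own payoff 355): to k=1.5 gives 891 − 296×1.5 = 447 → profitable ✗; to k=17.6 gives 1935 − 296×17.6 = -3274.6 → no gain ✓.
Mid-risk (own payoff 891 − 184×1.5 = 615): to k=0 gives 355 → no gain ✓; to k=17.6 gives 1935 − 184×17.6 = -1303.4 → no gain ✓.
4 of the 6 constraints hold; not an equilibrium.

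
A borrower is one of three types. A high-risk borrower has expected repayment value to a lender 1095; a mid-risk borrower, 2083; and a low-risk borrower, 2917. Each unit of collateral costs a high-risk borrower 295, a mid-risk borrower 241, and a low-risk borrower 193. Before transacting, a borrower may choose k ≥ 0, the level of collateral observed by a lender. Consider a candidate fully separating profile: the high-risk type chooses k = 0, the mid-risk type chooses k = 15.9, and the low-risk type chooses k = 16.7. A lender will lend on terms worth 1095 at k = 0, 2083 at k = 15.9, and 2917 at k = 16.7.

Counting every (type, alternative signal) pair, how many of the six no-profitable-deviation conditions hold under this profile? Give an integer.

3

High-risk (own payoff 1095): to k=15.9 gives 2083 − 295×15.9 = -2607.5 → no gain ✓; to k=16.7 gives 2917 − 295×16.7 = -2009.5 → no gain ✓.
Low-risk (own payoff 2917 − 193×16.7 = -306.1): to k=0 gives 1095 → profitable ✗; to k=15.9 gives 2083 − 193×15.9 = -985.7 → no gain ✓.
Mid-risk (own payoff 2083 − 241×15.9 = -1748.9): to k=0 gives 1095 → profitable ✗; to k=16.7 gives 2917 − 241×16.7 = -1107.7 → profitable ✗.
3 of the 6 constraints hold; not an equilibrium.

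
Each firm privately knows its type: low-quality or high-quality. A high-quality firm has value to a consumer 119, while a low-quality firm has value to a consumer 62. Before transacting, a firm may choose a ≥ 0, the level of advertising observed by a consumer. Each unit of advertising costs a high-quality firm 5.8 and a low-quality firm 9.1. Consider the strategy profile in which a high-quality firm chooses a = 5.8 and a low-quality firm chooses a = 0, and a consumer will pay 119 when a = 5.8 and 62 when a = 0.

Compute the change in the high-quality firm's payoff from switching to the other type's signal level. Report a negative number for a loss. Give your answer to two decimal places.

Playing a = 5.8 the high-quality firm receives 119 − 5.8 × 5.8 = 85.36.
Deviating to a = 0 yields 62 instead.
Gain from deviating: 62 − 85.36 = -23.36.
The gain is negative, so the high-quality type's incentive-compatibility constraint is satisfied.

-23.36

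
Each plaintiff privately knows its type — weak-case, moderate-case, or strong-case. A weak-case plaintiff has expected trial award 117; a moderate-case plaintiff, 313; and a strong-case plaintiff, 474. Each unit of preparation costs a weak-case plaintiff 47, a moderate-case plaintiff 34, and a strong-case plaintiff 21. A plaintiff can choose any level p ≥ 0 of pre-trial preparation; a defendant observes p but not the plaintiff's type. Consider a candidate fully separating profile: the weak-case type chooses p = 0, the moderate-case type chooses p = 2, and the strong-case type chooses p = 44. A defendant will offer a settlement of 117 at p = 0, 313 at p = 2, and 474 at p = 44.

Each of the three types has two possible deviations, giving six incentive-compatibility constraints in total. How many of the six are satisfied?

Moderate-case (own payoff 313 − 34×2 = 245): to p=0 gives 117 → no gain ✓; to p=44 gives 474 − 34×44 = -1022 → no gain ✓.
Weak-case (own payoff 117): to p=2 gives 313 − 47×2 = 219 → profitable ✗; to p=44 gives 474 − 47×44 = -1594 → no gain ✓.
Strong-case (own payoff 474 − 21×44 = -450): to p=0 gives 117 → profitable ✗; to p=2 gives 313 − 21×2 = 271 → profitable ✗.
3 of the 6 constraints hold; not an equilibrium.

3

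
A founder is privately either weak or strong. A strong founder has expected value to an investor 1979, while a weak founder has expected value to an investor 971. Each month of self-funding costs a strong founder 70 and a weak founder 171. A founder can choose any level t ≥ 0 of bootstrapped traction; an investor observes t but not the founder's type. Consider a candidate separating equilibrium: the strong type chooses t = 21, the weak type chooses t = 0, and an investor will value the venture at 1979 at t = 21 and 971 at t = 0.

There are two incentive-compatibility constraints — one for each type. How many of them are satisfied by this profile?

1

Weak type: stay at 0 → 971; mimic → 1979 − 171 × 21 = -1612. IC holds (971 ≥ -1612).
Strong type: signal → 1979 − 70 × 21 = 509; deviate to 0 → 971. IC fails (509 < 971).
1 of 2 constraints hold, so this profile is not an equilibrium.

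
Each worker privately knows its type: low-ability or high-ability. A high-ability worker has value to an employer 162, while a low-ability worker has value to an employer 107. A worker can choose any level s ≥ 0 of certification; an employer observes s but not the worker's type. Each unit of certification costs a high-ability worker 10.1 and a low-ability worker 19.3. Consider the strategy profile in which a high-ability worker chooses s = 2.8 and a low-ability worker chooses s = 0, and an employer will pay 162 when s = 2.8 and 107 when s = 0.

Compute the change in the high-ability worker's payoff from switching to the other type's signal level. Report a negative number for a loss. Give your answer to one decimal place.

Playing s = 2.8 the high-ability worker receives 162 − 10.1 × 2.8 = 133.72.
Deviating to s = 0 yields 107 instead.
Gain from deviating: 107 − 133.72 = -26.72, i.e. -26.7 to one decimal place.
The gain is negative, so the high-ability type's incentive-compatibility constraint is satisfied.

-26.7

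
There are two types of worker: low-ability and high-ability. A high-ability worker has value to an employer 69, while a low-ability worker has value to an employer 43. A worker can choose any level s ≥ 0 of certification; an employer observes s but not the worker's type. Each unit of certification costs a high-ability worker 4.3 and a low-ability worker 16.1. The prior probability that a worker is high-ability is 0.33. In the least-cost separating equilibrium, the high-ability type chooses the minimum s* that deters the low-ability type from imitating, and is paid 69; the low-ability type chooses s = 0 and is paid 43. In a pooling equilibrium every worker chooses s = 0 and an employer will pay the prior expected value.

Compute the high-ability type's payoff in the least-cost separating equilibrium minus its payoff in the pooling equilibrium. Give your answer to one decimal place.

Least-cost separating signal: s* solves 43 = 69 − 16.1·s*, so s* = (69 − 43)/16.1 ≈ 1.6149.
High-ability type's separating payoff: 69 − 4.3 × s* = 69 − 4.3 × (69 − 43)/16.1 = 69 − 111.8/16.1 ≈ 62.056.
Pooling payoff: 0.33 × 69 + 0.67 × 43 = 51.58.
Difference: 62.056 − 51.58 = 10.476, i.e. 10.5 to one decimal place.
The high-ability type prefers to separate.

10.5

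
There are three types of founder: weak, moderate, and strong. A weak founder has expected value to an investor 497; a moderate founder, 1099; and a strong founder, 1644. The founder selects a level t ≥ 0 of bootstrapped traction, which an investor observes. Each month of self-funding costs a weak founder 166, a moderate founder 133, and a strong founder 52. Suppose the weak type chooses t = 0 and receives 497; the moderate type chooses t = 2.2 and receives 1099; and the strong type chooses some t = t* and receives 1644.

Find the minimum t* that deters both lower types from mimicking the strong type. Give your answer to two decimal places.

6.91

Moderate type (on-path payoff 1099 − 133×2.2 = 806.4) won't mimic when 806.4 ≥ 1644 − 133·t*, i.e. t* ≥ 6.30.
Weak type (on-path payoff 497) won't mimic when 497 ≥ 1644 − 166·t*, i.e. t* ≥ 6.91.
Both must hold, so t* = max(6.91, 6.30) = 6.91. The weak type's constraint binds.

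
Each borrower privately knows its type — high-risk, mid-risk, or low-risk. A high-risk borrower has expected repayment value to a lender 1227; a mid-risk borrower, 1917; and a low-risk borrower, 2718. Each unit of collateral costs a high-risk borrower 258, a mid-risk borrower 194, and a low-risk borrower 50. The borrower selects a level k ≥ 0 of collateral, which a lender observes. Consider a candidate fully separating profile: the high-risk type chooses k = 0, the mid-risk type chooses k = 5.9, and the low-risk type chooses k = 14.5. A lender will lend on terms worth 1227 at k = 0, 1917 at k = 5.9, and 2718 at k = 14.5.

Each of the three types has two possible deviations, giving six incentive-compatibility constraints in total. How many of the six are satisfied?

5

Low-risk (own payoff 2718 − 50×14.5 = 1993): to k=0 gives 1227 → no gain ✓; to k=5.9 gives 1917 − 50×5.9 = 1622 → no gain ✓.
High-risk (own payoff 1227): to k=5.9 gives 1917 − 258×5.9 = 394.8 → no gain ✓; to k=14.5 gives 2718 − 258×14.5 = -1023 → no gain ✓.
Mid-risk (own payoff 1917 − 194×5.9 = 772.4): to k=0 gives 1227 → profitable ✗; to k=14.5 gives 2718 − 194×14.5 = -95 → no gain ✓.
5 of the 6 constraints hold; not an equilibrium.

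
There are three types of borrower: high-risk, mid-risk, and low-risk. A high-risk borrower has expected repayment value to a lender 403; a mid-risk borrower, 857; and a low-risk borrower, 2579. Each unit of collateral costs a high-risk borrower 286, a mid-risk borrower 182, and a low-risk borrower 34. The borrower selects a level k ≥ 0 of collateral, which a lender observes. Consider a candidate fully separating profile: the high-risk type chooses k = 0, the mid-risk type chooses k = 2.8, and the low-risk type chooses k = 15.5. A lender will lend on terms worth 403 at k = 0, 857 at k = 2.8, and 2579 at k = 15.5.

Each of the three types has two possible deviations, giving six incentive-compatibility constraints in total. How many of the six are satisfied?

5

Mid-risk (own payoff 857 − 182×2.8 = 347.4): to k=0 gives 403 → profitable ✗; to k=15.5 gives 2579 − 182×15.5 = -242 → no gain ✓.
Low-risk (own payoff 2579 − 34×15.5 = 2052): to k=0 gives 403 → no gain ✓; to k=2.8 gives 857 − 34×2.8 = 761.8 → no gain ✓.
High-risk (own payoff 403): to k=2.8 gives 857 − 286×2.8 = 56.2 → no gain ✓; to k=15.5 gives 2579 − 286×15.5 = -1854 → no gain ✓.
5 of the 6 constraints hold; not an equilibrium.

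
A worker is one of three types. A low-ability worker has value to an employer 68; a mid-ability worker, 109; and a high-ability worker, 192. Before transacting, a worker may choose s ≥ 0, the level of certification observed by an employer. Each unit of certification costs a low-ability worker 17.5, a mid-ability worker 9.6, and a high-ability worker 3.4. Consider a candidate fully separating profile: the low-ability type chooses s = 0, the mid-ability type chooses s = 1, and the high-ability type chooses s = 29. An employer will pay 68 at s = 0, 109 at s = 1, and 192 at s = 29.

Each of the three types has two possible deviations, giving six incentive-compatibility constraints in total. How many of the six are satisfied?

Low-ability (own payoff 68): to s=1 gives 109 − 17.5×1 = 91.5 → profitable ✗; to s=29 gives 192 − 17.5×29 = -315.5 → no gain ✓.
Mid-ability (own payoff 109 − 9.6×1 = 99.4): to s=0 gives 68 → no gain ✓; to s=29 gives 192 − 9.6×29 = -86.4 → no gain ✓.
High-ability (own payoff 192 − 3.4×29 = 93.4): to s=0 gives 68 → no gain ✓; to s=1 gives 109 − 3.4×1 = 105.6 → profitable ✗.
4 of the 6 constraints hold; not an equilibrium.

4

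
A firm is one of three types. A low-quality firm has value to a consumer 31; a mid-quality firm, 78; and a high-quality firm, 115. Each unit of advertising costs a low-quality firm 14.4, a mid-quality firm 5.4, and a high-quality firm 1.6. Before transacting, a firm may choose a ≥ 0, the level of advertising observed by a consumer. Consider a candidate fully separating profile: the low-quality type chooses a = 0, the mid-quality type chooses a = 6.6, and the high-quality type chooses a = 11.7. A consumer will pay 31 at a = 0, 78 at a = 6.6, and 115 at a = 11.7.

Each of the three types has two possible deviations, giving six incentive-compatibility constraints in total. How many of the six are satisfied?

5

High-quality (own payoff 115 − 1.6×11.7 = 96.28): to a=0 gives 31 → no gain ✓; to a=6.6 gives 78 − 1.6×6.6 = 67.44 → no gain ✓.
Mid-quality (own payoff 78 − 5.4×6.6 = 42.36): to a=0 gives 31 → no gain ✓; to a=11.7 gives 115 − 5.4×11.7 = 51.82 → profitable ✗.
Low-quality (own payoff 31): to a=6.6 gives 78 − 14.4×6.6 = -17.04 → no gain ✓; to a=11.7 gives 115 − 14.4×11.7 = -53.48 → no gain ✓.
5 of the 6 constraints hold; not an equilibrium.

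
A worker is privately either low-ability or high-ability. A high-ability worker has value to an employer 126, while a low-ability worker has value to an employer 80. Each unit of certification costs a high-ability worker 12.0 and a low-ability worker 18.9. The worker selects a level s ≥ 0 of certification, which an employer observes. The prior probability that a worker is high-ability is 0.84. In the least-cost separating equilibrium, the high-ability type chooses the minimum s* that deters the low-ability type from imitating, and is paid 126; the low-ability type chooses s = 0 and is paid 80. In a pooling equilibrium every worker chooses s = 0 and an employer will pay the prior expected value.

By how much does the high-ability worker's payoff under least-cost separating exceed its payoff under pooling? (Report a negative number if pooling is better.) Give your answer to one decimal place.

-21.8

Least-cost separating signal: s* solves 80 = 126 − 18.9·s*, so s* = (126 − 80)/18.9 ≈ 2.4339.
High-ability type's separating payoff: 126 − 12.0 × s* = 126 − 12.0 × (126 − 80)/18.9 = 126 − 552/18.9 ≈ 96.794.
Pooling payoff: 0.84 × 126 + 0.16 × 80 = 118.64.
Difference: 96.794 − 118.64 = -21.846, i.e. -21.8 to one decimal place.
The high-ability type would prefer the pooling outcome.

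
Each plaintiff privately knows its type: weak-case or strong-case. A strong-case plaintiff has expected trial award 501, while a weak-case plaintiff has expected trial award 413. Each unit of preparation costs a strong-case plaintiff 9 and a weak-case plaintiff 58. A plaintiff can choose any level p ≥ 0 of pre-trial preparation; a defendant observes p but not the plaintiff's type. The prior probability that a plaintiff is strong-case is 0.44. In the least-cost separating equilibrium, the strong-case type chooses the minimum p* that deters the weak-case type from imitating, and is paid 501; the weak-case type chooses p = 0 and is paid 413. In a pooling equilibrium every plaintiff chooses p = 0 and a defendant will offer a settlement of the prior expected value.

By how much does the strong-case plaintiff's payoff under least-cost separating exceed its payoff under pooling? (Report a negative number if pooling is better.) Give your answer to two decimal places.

35.62

Least-cost separating signal: p* solves 413 = 501 − 58·p*, so p* = (501 − 413)/58 ≈ 1.5172.
Strong-case type's separating payoff: 501 − 9 × p* = 501 − 9 × (501 − 413)/58 = 501 − 792/58 ≈ 487.3448.
Pooling payoff: 0.44 × 501 + 0.56 × 413 = 451.72.
Difference: 487.3448 − 451.72 = 35.6248, i.e. 35.62 to two decimal places.
The strong-case type prefers to separate.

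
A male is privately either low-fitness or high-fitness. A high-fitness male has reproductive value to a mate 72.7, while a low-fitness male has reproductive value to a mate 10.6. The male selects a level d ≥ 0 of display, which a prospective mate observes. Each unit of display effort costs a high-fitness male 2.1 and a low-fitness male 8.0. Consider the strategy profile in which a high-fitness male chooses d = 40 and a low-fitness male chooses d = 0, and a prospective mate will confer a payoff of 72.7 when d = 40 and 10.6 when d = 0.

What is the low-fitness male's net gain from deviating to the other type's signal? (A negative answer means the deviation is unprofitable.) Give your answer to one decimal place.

-257.9

Playing d = 0 the low-fitness male receives 10.6.
Deviating to d = 40 brings payment 72.7 at cost 8.0 × 40 = 320, netting -247.3.
Gain from deviating: -247.3 − 10.6 = -257.9.
The gain is negative, so the low-fitness type's incentive-compatibility constraint is satisfied.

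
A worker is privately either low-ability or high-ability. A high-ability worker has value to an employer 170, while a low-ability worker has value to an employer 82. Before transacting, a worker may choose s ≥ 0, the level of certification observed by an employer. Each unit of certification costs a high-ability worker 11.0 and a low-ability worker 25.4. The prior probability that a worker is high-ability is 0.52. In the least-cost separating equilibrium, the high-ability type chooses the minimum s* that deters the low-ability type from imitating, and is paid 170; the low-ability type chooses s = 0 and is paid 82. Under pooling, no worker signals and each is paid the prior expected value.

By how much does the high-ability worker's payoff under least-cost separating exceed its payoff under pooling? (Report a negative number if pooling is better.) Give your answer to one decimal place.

4.1

Least-cost separating signal: s* solves 82 = 170 − 25.4·s*, so s* = (170 − 82)/25.4 ≈ 3.4646.
High-ability type's separating payoff: 170 − 11.0 × s* = 170 − 11.0 × (170 − 82)/25.4 = 170 − 968/25.4 ≈ 131.890.
Pooling payoff: 0.52 × 170 + 0.48 × 82 = 127.76.
Difference: 131.890 − 127.76 = 4.13, i.e. 4.1 to one decimal place.
The high-ability type prefers to separate.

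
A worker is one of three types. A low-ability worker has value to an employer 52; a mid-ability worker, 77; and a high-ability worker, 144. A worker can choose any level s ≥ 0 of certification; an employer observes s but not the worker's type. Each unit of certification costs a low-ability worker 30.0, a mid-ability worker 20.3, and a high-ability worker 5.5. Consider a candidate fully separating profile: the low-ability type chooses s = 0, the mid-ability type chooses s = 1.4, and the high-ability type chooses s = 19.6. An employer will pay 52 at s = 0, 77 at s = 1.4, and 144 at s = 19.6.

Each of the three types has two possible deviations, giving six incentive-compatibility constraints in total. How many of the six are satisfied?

Mid-ability (own payoff 77 − 20.3×1.4 = 48.58): to s=0 gives 52 → profitable ✗; to s=19.6 gives 144 − 20.3×19.6 = -253.88 → no gain ✓.
Low-ability (own payoff 52): to s=1.4 gives 77 − 30.0×1.4 = 35 → no gain ✓; to s=19.6 gives 144 − 30.0×19.6 = -444 → no gain ✓.
High-ability (own payoff 144 − 5.5×19.6 = 36.2): to s=0 gives 52 → profitable ✗; to s=1.4 gives 77 − 5.5×1.4 = 69.3 → profitable ✗.
3 of the 6 constraints hold; not an equilibrium.

3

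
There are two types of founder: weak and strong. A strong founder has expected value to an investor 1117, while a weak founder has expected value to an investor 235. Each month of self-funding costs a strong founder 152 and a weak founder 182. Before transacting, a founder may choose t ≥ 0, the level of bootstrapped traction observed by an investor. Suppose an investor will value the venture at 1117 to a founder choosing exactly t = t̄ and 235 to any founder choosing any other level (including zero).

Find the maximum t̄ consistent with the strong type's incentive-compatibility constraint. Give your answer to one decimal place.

Choosing t̄ yields the strong type 1117 − 152·t̄; choosing zero yields 235.
The strong type is indifferent at 1117 − 152·t̄ = 235, i.e. t̄ = (1117 − 235) / 152 ≈ 5.8.
For any t̄ above 5.8 the strong type would rather pool at zero, so separation collapses.

5.8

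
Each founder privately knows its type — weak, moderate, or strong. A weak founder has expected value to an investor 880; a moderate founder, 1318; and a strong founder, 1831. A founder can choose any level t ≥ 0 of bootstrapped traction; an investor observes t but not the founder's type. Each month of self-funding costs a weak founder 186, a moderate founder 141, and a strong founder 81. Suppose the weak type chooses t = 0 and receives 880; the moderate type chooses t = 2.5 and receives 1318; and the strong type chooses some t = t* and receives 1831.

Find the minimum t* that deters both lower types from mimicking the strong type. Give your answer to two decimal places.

Moderate type (on-path payoff 1318 − 141×2.5 = 965.5) won't mimic when 965.5 ≥ 1831 − 141·t*, i.e. t* ≥ 6.14.
Weak type (on-path payoff 880) won't mimic when 880 ≥ 1831 − 186·t*, i.e. t* ≥ 5.11.
Both must hold, so t* = max(5.11, 6.14) = 6.14. The moderate type's constraint binds.

6.14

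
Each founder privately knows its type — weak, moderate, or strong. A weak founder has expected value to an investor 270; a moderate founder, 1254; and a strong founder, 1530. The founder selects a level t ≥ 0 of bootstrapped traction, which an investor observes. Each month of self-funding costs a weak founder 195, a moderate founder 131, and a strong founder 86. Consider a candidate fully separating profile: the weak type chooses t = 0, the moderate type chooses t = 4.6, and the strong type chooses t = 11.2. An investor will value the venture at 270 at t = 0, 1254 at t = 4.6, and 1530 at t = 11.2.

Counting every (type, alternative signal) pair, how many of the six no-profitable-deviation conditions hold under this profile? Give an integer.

Strong (own payoff 1530 − 86×11.2 = 566.8): to t=0 gives 270 → no gain ✓; to t=4.6 gives 1254 − 86×4.6 = 858.4 → profitable ✗.
Moderate (own payoff 1254 − 131×4.6 = 651.4): to t=0 gives 270 → no gain ✓; to t=11.2 gives 1530 − 131×11.2 = 62.8 → no gain ✓.
Weak (own payoff 270): to t=4.6 gives 1254 − 195×4.6 = 357 → profitable ✗; to t=11.2 gives 1530 − 195×11.2 = -654 → no gain ✓.
4 of the 6 constraints hold; not an equilibrium.

4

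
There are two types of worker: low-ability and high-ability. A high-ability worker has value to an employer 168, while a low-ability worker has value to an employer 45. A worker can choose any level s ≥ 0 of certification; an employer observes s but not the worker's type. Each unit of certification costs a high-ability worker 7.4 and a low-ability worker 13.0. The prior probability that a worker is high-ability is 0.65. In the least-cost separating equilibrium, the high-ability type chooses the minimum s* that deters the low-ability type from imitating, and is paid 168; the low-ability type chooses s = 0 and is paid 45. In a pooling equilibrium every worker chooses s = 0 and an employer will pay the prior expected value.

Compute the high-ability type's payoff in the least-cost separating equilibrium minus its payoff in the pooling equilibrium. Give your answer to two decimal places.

-26.97

Least-cost separating signal: s* solves 45 = 168 − 13.0·s*, so s* = (168 − 45)/13.0 ≈ 9.4615.
High-ability type's separating payoff: 168 − 7.4 × s* = 168 − 7.4 × (168 − 45)/13.0 = 168 − 910.2/13.0 ≈ 97.9846.
Pooling payoff: 0.65 × 168 + 0.35 × 45 = 124.95.
Difference: 97.9846 − 124.95 = -26.9654, i.e. -26.97 to two decimal places.
The high-ability type would prefer the pooling outcome.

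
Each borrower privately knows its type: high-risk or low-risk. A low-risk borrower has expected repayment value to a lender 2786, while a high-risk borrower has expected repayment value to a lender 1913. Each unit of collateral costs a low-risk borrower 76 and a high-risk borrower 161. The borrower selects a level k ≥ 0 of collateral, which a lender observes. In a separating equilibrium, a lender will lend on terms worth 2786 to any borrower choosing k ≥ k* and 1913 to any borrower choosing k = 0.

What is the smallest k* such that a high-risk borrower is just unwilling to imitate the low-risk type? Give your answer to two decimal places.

A high-risk borrower choosing k = 0 receives 1913.
Imitating at k* instead would pay 2786 at cost 161·k*, netting 2786 − 161·k*.
Indifference: 1913 = 2786 − 161·k*, so k* = (2786 − 1913) / 161 ≈ 5.42.
At k* the high-risk type's incentive constraint just binds; the low-risk type strictly prefers k* since its per-unit cost is lower.

5.42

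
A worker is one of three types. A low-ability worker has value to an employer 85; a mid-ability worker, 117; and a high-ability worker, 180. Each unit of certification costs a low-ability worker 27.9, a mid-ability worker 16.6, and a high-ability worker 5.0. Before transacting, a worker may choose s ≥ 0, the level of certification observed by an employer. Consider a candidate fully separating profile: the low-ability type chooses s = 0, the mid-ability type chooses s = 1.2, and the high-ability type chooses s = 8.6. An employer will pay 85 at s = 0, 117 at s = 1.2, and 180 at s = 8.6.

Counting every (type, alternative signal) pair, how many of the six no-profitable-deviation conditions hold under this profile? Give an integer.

6

Mid-ability (own payoff 117 − 16.6×1.2 = 97.08): to s=0 gives 85 → no gain ✓; to s=8.6 gives 180 − 16.6×8.6 = 37.24 → no gain ✓.
High-ability (own payoff 180 − 5.0×8.6 = 137): to s=0 gives 85 → no gain ✓; to s=1.2 gives 117 − 5.0×1.2 = 111 → no gain ✓.
Low-ability (own payoff 85): to s=1.2 gives 117 − 27.9×1.2 = 83.52 → no gain ✓; to s=8.6 gives 180 − 27.9×8.6 = -59.94 → no gain ✓.
6 of the 6 constraints hold; this profile is a separating equilibrium.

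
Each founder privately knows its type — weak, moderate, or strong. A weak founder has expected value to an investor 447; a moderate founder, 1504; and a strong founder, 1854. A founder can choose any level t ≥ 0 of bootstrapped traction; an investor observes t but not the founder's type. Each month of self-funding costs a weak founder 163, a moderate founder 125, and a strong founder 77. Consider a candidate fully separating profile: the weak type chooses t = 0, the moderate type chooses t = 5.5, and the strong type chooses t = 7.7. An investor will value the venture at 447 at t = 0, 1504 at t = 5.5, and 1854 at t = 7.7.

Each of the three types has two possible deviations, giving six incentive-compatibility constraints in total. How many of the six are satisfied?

Strong (own payoff 1854 − 77×7.7 = 1261.1): to t=0 gives 447 → no gain ✓; to t=5.5 gives 1504 − 77×5.5 = 1080.5 → no gain ✓.
Moderate (own payoff 1504 − 125×5.5 = 816.5): to t=0 gives 447 → no gain ✓; to t=7.7 gives 1854 − 125×7.7 = 891.5 → profitable ✗.
Weak (own payoff 447): to t=5.5 gives 1504 − 163×5.5 = 607.5 → profitable ✗; to t=7.7 gives 1854 − 163×7.7 = 598.9 → profitable ✗.
3 of the 6 constraints hold; not an equilibrium.

3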